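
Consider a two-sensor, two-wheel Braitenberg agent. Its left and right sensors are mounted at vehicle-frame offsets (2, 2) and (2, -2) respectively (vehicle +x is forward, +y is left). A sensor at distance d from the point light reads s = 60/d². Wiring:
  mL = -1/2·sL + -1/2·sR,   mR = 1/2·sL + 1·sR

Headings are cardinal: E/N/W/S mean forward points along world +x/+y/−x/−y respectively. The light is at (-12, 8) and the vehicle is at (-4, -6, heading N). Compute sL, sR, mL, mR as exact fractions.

1/3 15/61 -53/183 151/366

left sensor world pos  = (-6, -4); dL² = 180
right sensor world pos = (-2, -4); dR² = 244
sL = 60/180 = 1/3
sR = 60/244 = 15/61
mL = -1/2·sL + -1/2·sR = -53/183
mR = 1/2·sL + 1·sR = 151/366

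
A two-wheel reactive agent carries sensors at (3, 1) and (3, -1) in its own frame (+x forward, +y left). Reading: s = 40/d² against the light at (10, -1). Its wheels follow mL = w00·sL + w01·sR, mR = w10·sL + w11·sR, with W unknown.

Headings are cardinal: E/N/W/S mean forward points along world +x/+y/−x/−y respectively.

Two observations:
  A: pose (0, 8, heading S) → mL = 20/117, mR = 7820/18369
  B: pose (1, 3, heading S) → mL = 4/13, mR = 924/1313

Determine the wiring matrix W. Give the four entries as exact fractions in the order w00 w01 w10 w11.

1/2 0 1/2 1

obs A: pose=(0,8,S) → sL=40/117, sR=40/157, mL=20/117, mR=7820/18369
obs B: pose=(1,3,S) → sL=8/13, sR=40/101, mL=4/13, mR=924/1313
sensor matrix S = [[40/117, 40/157], [8/13, 40/101]]; det S = -39680/1855269
solve [mL_A; mL_B] = S·[w00; w01] and [mR_A; mR_B] = S·[w10; w11]:
  w00 = 1/2, w01 = 0, w10 = 1/2, w11 = 1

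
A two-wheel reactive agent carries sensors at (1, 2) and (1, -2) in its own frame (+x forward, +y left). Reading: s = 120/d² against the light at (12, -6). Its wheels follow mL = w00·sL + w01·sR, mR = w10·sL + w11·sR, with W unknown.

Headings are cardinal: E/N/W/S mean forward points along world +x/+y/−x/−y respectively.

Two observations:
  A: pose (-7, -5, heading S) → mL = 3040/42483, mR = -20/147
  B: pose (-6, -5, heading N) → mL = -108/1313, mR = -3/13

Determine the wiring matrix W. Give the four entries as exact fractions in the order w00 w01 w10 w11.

obs A: pose=(-7,-5,S) → sL=120/289, sR=40/147, mL=3040/42483, mR=-20/147
obs B: pose=(-6,-5,N) → sL=30/101, sR=6/13, mL=-108/1313, mR=-3/13
sensor matrix S = [[120/289, 40/147], [30/101, 6/13]]; det S = 2060480/18593393
solve [mL_A; mL_B] = S·[w00; w01] and [mR_A; mR_B] = S·[w10; w11]:
  w00 = 1/2, w01 = -1/2, w10 = 0, w11 = -1/2

1/2 -1/2 0 -1/2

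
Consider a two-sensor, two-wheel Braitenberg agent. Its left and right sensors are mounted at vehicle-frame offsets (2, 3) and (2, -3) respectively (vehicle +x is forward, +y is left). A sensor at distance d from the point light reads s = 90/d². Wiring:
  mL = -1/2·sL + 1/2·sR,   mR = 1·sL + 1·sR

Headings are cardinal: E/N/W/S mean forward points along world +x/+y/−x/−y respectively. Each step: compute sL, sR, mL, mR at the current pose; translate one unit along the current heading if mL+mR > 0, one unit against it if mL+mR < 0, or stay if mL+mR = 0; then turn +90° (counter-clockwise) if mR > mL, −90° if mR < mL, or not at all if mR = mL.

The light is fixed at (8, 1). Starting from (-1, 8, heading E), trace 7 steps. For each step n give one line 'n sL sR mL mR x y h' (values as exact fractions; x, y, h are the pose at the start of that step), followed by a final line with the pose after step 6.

0 90/149 18/13 756/1937 3852/1937 -1 8 E
1 45/101 45/53 1080/5353 6930/5353 0 8 N
2 18/25 90/221 -864/5525 6228/5525 0 9 W
3 5/4 1/2 -3/8 7/4 -1 9 S
4 90/149 18/13 756/1937 3852/1937 -1 8 E
5 45/101 45/53 1080/5353 6930/5353 0 8 N
6 18/25 90/221 -864/5525 6228/5525 0 9 W
final -1 9 S

n=0: pose=(-1,8,E); sL=90/149, sR=18/13; mL=756/1937, mR=3852/1937; mL+mR=4608/1937 → advance +1; mR−mL=3096/1937 → turn +1·90°
n=1: pose=(0,8,N); sL=45/101, sR=45/53; mL=1080/5353, mR=6930/5353; mL+mR=8010/5353 → advance +1; mR−mL=5850/5353 → turn +1·90°
n=2: pose=(0,9,W); sL=18/25, sR=90/221; mL=-864/5525, mR=6228/5525; mL+mR=5364/5525 → advance +1; mR−mL=7092/5525 → turn +1·90°
n=3: pose=(-1,9,S); sL=5/4, sR=1/2; mL=-3/8, mR=7/4; mL+mR=11/8 → advance +1; mR−mL=17/8 → turn +1·90°
n=4: pose=(-1,8,E); sL=90/149, sR=18/13; mL=756/1937, mR=3852/1937; mL+mR=4608/1937 → advance +1; mR−mL=3096/1937 → turn +1·90°
n=5: pose=(0,8,N); sL=45/101, sR=45/53; mL=1080/5353, mR=6930/5353; mL+mR=8010/5353 → advance +1; mR−mL=5850/5353 → turn +1·90°
n=6: pose=(0,9,W); sL=18/25, sR=90/221; mL=-864/5525, mR=6228/5525; mL+mR=5364/5525 → advance +1; mR−mL=7092/5525 → turn +1·90°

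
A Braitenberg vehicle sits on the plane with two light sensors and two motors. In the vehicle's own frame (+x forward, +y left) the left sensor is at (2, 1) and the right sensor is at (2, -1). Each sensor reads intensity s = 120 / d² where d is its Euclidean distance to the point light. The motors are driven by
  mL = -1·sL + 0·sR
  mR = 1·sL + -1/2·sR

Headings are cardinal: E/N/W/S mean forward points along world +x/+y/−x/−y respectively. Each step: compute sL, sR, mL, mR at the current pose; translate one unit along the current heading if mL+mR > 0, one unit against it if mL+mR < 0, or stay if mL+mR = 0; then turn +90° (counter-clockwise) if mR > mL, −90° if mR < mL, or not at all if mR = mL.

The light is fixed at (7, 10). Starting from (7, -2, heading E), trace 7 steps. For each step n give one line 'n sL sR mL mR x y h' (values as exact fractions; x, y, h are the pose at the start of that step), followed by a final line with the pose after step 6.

0 24/25 120/173 -24/25 2652/4325 7 -2 E
1 15/13 6/5 -15/13 36/65 6 -2 N
2 24/41 40/51 -24/41 404/2091 6 -3 W
3 60/113 60/113 -60/113 30/113 7 -3 S
4 24/25 120/173 -24/25 2652/4325 7 -2 E
5 15/13 6/5 -15/13 36/65 6 -2 N
6 24/41 40/51 -24/41 404/2091 6 -3 W
final 7 -3 S

n=0: pose=(7,-2,E); sL=24/25, sR=120/173; mL=-24/25, mR=2652/4325; mL+mR=-60/173 → advance -1; mR−mL=6804/4325 → turn +1·90°
n=1: pose=(6,-2,N); sL=15/13, sR=6/5; mL=-15/13, mR=36/65; mL+mR=-3/5 → advance -1; mR−mL=111/65 → turn +1·90°
n=2: pose=(6,-3,W); sL=24/41, sR=40/51; mL=-24/41, mR=404/2091; mL+mR=-20/51 → advance -1; mR−mL=1628/2091 → turn +1·90°
n=3: pose=(7,-3,S); sL=60/113, sR=60/113; mL=-60/113, mR=30/113; mL+mR=-30/113 → advance -1; mR−mL=90/113 → turn +1·90°
n=4: pose=(7,-2,E); sL=24/25, sR=120/173; mL=-24/25, mR=2652/4325; mL+mR=-60/173 → advance -1; mR−mL=6804/4325 → turn +1·90°
n=5: pose=(6,-2,N); sL=15/13, sR=6/5; mL=-15/13, mR=36/65; mL+mR=-3/5 → advance -1; mR−mL=111/65 → turn +1·90°
n=6: pose=(6,-3,W); sL=24/41, sR=40/51; mL=-24/41, mR=404/2091; mL+mR=-20/51 → advance -1; mR−mL=1628/2091 → turn +1·90°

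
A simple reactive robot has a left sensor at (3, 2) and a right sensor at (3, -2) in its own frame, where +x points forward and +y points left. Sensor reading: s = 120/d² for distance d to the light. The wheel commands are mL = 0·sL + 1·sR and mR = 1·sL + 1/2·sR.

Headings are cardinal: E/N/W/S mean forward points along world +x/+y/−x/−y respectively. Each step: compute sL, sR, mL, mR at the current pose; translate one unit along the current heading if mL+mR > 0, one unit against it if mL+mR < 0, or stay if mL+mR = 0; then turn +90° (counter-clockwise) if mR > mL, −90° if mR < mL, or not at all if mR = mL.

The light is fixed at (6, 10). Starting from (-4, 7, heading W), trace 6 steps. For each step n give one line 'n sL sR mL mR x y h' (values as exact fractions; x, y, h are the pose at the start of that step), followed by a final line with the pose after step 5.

0 60/97 12/17 12/17 1602/1649 -4 7 W
1 40/39 24/41 24/41 2108/1599 -5 7 S
2 30/17 6/5 6/5 201/85 -5 6 E
3 24/29 24/13 24/13 660/377 -4 6 N
4 12/5 60/37 60/37 594/185 -4 7 E
5 120/121 120/49 120/49 13140/5929 -3 7 N
final -3 8 E

n=0: pose=(-4,7,W); sL=60/97, sR=12/17; mL=12/17, mR=1602/1649; mL+mR=2766/1649 → advance +1; mR−mL=438/1649 → turn +1·90°
n=1: pose=(-5,7,S); sL=40/39, sR=24/41; mL=24/41, mR=2108/1599; mL+mR=3044/1599 → advance +1; mR−mL=1172/1599 → turn +1·90°
n=2: pose=(-5,6,E); sL=30/17, sR=6/5; mL=6/5, mR=201/85; mL+mR=303/85 → advance +1; mR−mL=99/85 → turn +1·90°
n=3: pose=(-4,6,N); sL=24/29, sR=24/13; mL=24/13, mR=660/377; mL+mR=1356/377 → advance +1; mR−mL=-36/377 → turn -1·90°
n=4: pose=(-4,7,E); sL=12/5, sR=60/37; mL=60/37, mR=594/185; mL+mR=894/185 → advance +1; mR−mL=294/185 → turn +1·90°
n=5: pose=(-3,7,N); sL=120/121, sR=120/49; mL=120/49, mR=13140/5929; mL+mR=27660/5929 → advance +1; mR−mL=-1380/5929 → turn -1·90°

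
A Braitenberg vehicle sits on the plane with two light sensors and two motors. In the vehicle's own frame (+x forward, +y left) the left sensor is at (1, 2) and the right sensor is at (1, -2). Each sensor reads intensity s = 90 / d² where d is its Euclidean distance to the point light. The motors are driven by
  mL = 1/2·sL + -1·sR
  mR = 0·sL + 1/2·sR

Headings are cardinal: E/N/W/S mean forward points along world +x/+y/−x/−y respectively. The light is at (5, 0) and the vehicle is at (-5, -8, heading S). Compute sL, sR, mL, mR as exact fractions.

18/29 2/5 -13/145 1/5

left sensor world pos  = (-3, -9); dL² = 145
right sensor world pos = (-7, -9); dR² = 225
sL = 90/145 = 18/29
sR = 90/225 = 2/5
mL = 1/2·sL + -1·sR = -13/145
mR = 0·sL + 1/2·sR = 1/5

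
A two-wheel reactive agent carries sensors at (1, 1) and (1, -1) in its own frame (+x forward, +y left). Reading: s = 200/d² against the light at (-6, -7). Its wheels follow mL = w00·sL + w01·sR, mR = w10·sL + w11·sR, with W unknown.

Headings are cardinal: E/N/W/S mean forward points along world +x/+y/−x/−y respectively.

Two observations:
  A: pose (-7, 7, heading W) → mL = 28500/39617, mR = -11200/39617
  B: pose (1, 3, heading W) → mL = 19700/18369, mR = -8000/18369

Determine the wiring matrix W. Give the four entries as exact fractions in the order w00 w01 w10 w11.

obs A: pose=(-7,7,W) → sL=200/173, sR=200/229, mL=28500/39617, mR=-11200/39617
obs B: pose=(1,3,W) → sL=200/117, sR=200/157, mL=19700/18369, mR=-8000/18369
sensor matrix S = [[200/173, 200/229], [200/117, 200/157]]; det S = -14720000/727724673
solve [mL_A; mL_B] = S·[w00; w01] and [mR_A; mR_B] = S·[w10; w11]:
  w00 = 1, w01 = -1/2, w10 = -1, w11 = 1

1 -1/2 -1 1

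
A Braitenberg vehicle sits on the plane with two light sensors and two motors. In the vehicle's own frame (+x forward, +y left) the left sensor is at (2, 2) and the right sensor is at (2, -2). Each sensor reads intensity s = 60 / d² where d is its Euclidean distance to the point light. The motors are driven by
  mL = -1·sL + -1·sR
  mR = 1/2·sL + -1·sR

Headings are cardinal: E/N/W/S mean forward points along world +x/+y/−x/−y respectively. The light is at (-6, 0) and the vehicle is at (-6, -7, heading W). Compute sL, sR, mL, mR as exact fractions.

left sensor world pos  = (-8, -9); dL² = 85
right sensor world pos = (-8, -5); dR² = 29
sL = 60/85 = 12/17
sR = 60/29 = 60/29
mL = -1·sL + -1·sR = -1368/493
mR = 1/2·sL + -1·sR = -846/493

12/17 60/29 -1368/493 -846/493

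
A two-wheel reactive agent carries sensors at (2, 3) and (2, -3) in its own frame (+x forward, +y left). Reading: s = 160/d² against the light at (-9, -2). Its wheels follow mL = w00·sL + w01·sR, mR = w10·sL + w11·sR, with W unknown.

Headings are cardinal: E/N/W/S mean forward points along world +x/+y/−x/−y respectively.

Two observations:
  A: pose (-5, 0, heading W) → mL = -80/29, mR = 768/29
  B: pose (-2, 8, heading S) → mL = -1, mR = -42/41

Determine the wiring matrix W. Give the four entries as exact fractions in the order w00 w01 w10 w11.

0 -1/2 1 -1

obs A: pose=(-5,0,W) → sL=32, sR=160/29, mL=-80/29, mR=768/29
obs B: pose=(-2,8,S) → sL=40/41, sR=2, mL=-1, mR=-42/41
sensor matrix S = [[32, 160/29], [40/41, 2]]; det S = 69696/1189
solve [mL_A; mL_B] = S·[w00; w01] and [mR_A; mR_B] = S·[w10; w11]:
  w00 = 0, w01 = -1/2, w10 = 1, w11 = -1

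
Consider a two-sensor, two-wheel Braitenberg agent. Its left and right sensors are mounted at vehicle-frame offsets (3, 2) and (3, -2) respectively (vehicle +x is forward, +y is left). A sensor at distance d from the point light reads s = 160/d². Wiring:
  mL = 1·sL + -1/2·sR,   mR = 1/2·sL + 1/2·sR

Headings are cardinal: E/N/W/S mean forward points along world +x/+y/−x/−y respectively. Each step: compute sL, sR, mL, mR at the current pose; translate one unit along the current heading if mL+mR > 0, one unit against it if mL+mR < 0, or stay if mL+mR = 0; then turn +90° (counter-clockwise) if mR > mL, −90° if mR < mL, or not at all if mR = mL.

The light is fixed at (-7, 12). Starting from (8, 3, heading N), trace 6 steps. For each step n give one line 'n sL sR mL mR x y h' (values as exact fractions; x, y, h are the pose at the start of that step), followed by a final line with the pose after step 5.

0 32/41 32/65 1424/2665 1696/2665 8 3 N
1 40/61 8/9 116/549 424/549 8 4 W
2 160/377 32/53 2448/19981 10272/19981 7 4 S
3 80/169 16/41 1928/6929 2992/6929 7 3 E
4 32/41 32/65 1424/2665 1696/2665 8 3 N
5 40/61 8/9 116/549 424/549 8 4 W
final 7 4 S

n=0: pose=(8,3,N); sL=32/41, sR=32/65; mL=1424/2665, mR=1696/2665; mL+mR=48/41 → advance +1; mR−mL=272/2665 → turn +1·90°
n=1: pose=(8,4,W); sL=40/61, sR=8/9; mL=116/549, mR=424/549; mL+mR=60/61 → advance +1; mR−mL=308/549 → turn +1·90°
n=2: pose=(7,4,S); sL=160/377, sR=32/53; mL=2448/19981, mR=10272/19981; mL+mR=240/377 → advance +1; mR−mL=7824/19981 → turn +1·90°
n=3: pose=(7,3,E); sL=80/169, sR=16/41; mL=1928/6929, mR=2992/6929; mL+mR=120/169 → advance +1; mR−mL=1064/6929 → turn +1·90°
n=4: pose=(8,3,N); sL=32/41, sR=32/65; mL=1424/2665, mR=1696/2665; mL+mR=48/41 → advance +1; mR−mL=272/2665 → turn +1·90°
n=5: pose=(8,4,W); sL=40/61, sR=8/9; mL=116/549, mR=424/549; mL+mR=60/61 → advance +1; mR−mL=308/549 → turn +1·90°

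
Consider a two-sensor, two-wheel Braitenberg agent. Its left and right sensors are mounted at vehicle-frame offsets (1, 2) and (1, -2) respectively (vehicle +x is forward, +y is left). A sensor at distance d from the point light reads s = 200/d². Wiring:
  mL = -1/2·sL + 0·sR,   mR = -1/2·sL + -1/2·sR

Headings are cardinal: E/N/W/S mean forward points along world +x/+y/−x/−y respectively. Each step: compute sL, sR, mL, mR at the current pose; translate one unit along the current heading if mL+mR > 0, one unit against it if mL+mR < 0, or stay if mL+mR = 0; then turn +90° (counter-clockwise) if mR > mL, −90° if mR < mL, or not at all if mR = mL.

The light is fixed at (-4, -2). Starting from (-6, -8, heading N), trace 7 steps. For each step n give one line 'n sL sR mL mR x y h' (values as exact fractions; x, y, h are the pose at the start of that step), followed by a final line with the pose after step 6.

0 200/41 8 -100/41 -264/41 -6 -8 N
1 100/13 100/41 -50/13 -2700/533 -6 -9 E
2 40/13 200/89 -20/13 -3080/1157 -7 -9 S
3 5/2 25/4 -5/4 -35/8 -7 -8 W
4 200/41 8 -100/41 -264/41 -6 -8 N
5 100/13 100/41 -50/13 -2700/533 -6 -9 E
6 40/13 200/89 -20/13 -3080/1157 -7 -9 S
final -7 -8 W

n=0: pose=(-6,-8,N); sL=200/41, sR=8; mL=-100/41, mR=-264/41; mL+mR=-364/41 → advance -1; mR−mL=-4 → turn -1·90°
n=1: pose=(-6,-9,E); sL=100/13, sR=100/41; mL=-50/13, mR=-2700/533; mL+mR=-4750/533 → advance -1; mR−mL=-50/41 → turn -1·90°
n=2: pose=(-7,-9,S); sL=40/13, sR=200/89; mL=-20/13, mR=-3080/1157; mL+mR=-4860/1157 → advance -1; mR−mL=-100/89 → turn -1·90°
n=3: pose=(-7,-8,W); sL=5/2, sR=25/4; mL=-5/4, mR=-35/8; mL+mR=-45/8 → advance -1; mR−mL=-25/8 → turn -1·90°
n=4: pose=(-6,-8,N); sL=200/41, sR=8; mL=-100/41, mR=-264/41; mL+mR=-364/41 → advance -1; mR−mL=-4 → turn -1·90°
n=5: pose=(-6,-9,E); sL=100/13, sR=100/41; mL=-50/13, mR=-2700/533; mL+mR=-4750/533 → advance -1; mR−mL=-50/41 → turn -1·90°
n=6: pose=(-7,-9,S); sL=40/13, sR=200/89; mL=-20/13, mR=-3080/1157; mL+mR=-4860/1157 → advance -1; mR−mL=-100/89 → turn -1·90°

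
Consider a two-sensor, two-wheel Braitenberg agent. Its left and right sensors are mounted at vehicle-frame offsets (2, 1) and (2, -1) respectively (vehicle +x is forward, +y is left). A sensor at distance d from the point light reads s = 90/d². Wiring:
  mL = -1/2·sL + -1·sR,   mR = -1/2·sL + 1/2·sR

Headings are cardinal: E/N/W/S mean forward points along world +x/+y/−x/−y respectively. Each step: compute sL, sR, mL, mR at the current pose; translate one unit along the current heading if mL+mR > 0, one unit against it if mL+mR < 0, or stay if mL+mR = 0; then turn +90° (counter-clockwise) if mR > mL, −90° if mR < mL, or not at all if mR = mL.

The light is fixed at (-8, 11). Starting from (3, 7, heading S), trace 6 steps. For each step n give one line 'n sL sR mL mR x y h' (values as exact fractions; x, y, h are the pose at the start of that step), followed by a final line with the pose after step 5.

0 1/2 45/68 -31/34 11/136 3 7 S
1 90/173 18/37 -4779/6401 -108/6401 3 8 E
2 45/41 45/61 -6435/5002 -450/2501 2 8 N
3 90/89 90/73 -11295/6497 720/6497 2 7 W
4 1/2 45/68 -31/34 11/136 3 7 S
5 90/173 18/37 -4779/6401 -108/6401 3 8 E
final 2 8 N

n=0: pose=(3,7,S); sL=1/2, sR=45/68; mL=-31/34, mR=11/136; mL+mR=-113/136 → advance -1; mR−mL=135/136 → turn +1·90°
n=1: pose=(3,8,E); sL=90/173, sR=18/37; mL=-4779/6401, mR=-108/6401; mL+mR=-4887/6401 → advance -1; mR−mL=27/37 → turn +1·90°
n=2: pose=(2,8,N); sL=45/41, sR=45/61; mL=-6435/5002, mR=-450/2501; mL+mR=-7335/5002 → advance -1; mR−mL=135/122 → turn +1·90°
n=3: pose=(2,7,W); sL=90/89, sR=90/73; mL=-11295/6497, mR=720/6497; mL+mR=-10575/6497 → advance -1; mR−mL=135/73 → turn +1·90°
n=4: pose=(3,7,S); sL=1/2, sR=45/68; mL=-31/34, mR=11/136; mL+mR=-113/136 → advance -1; mR−mL=135/136 → turn +1·90°
n=5: pose=(3,8,E); sL=90/173, sR=18/37; mL=-4779/6401, mR=-108/6401; mL+mR=-4887/6401 → advance -1; mR−mL=27/37 → turn +1·90°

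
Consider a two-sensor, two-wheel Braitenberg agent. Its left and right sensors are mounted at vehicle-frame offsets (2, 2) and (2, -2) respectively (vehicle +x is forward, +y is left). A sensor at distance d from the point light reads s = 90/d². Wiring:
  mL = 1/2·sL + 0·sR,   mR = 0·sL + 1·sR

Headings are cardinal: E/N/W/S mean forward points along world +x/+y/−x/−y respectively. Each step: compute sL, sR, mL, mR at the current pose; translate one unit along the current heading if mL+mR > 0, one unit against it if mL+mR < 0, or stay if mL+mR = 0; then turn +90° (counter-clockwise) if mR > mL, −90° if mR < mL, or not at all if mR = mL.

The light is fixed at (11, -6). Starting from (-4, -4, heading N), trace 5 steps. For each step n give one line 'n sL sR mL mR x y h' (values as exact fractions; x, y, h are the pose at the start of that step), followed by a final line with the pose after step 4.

n=0: pose=(-4,-4,N); sL=18/61, sR=18/37; mL=9/61, mR=18/37; mL+mR=1431/2257 → advance +1; mR−mL=765/2257 → turn +1·90°
n=1: pose=(-4,-3,W); sL=9/29, sR=45/157; mL=9/58, mR=45/157; mL+mR=4023/9106 → advance +1; mR−mL=1197/9106 → turn +1·90°
n=2: pose=(-5,-3,S); sL=90/197, sR=18/65; mL=45/197, mR=18/65; mL+mR=6471/12805 → advance +1; mR−mL=621/12805 → turn +1·90°
n=3: pose=(-5,-4,E); sL=45/106, sR=45/98; mL=45/212, mR=45/98; mL+mR=6975/10388 → advance +1; mR−mL=2565/10388 → turn +1·90°
n=4: pose=(-4,-4,N); sL=18/61, sR=18/37; mL=9/61, mR=18/37; mL+mR=1431/2257 → advance +1; mR−mL=765/2257 → turn +1·90°

0 18/61 18/37 9/61 18/37 -4 -4 N
1 9/29 45/157 9/58 45/157 -4 -3 W
2 90/197 18/65 45/197 18/65 -5 -3 S
3 45/106 45/98 45/212 45/98 -5 -4 E
4 18/61 18/37 9/61 18/37 -4 -4 N
final -4 -3 W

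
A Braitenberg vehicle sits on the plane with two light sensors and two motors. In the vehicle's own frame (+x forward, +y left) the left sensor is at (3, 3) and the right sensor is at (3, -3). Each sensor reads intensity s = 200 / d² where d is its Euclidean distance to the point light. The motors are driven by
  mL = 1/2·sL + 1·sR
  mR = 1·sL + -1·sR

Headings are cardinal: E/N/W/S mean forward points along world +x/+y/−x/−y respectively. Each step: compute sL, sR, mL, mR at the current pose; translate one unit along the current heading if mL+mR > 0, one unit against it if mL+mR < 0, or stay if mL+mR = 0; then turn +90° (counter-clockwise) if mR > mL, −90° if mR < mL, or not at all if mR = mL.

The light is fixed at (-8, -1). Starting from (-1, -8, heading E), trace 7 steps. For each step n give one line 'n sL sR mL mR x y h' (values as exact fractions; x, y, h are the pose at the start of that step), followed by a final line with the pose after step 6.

n=0: pose=(-1,-8,E); sL=50/29, sR=1; mL=54/29, mR=21/29; mL+mR=75/29 → advance +1; mR−mL=-33/29 → turn -1·90°
n=1: pose=(0,-8,S); sL=200/221, sR=8/5; mL=2268/1105, mR=-768/1105; mL+mR=300/221 → advance +1; mR−mL=-3036/1105 → turn -1·90°
n=2: pose=(0,-9,W); sL=100/73, sR=4; mL=342/73, mR=-192/73; mL+mR=150/73 → advance +1; mR−mL=-534/73 → turn -1·90°
n=3: pose=(-1,-9,N); sL=200/41, sR=8/5; mL=828/205, mR=672/205; mL+mR=300/41 → advance +1; mR−mL=-156/205 → turn -1·90°
n=4: pose=(-1,-8,E); sL=50/29, sR=1; mL=54/29, mR=21/29; mL+mR=75/29 → advance +1; mR−mL=-33/29 → turn -1·90°
n=5: pose=(0,-8,S); sL=200/221, sR=8/5; mL=2268/1105, mR=-768/1105; mL+mR=300/221 → advance +1; mR−mL=-3036/1105 → turn -1·90°
n=6: pose=(0,-9,W); sL=100/73, sR=4; mL=342/73, mR=-192/73; mL+mR=150/73 → advance +1; mR−mL=-534/73 → turn -1·90°

0 50/29 1 54/29 21/29 -1 -8 E
1 200/221 8/5 2268/1105 -768/1105 0 -8 S
2 100/73 4 342/73 -192/73 0 -9 W
3 200/41 8/5 828/205 672/205 -1 -9 N
4 50/29 1 54/29 21/29 -1 -8 E
5 200/221 8/5 2268/1105 -768/1105 0 -8 S
6 100/73 4 342/73 -192/73 0 -9 W
final -1 -9 N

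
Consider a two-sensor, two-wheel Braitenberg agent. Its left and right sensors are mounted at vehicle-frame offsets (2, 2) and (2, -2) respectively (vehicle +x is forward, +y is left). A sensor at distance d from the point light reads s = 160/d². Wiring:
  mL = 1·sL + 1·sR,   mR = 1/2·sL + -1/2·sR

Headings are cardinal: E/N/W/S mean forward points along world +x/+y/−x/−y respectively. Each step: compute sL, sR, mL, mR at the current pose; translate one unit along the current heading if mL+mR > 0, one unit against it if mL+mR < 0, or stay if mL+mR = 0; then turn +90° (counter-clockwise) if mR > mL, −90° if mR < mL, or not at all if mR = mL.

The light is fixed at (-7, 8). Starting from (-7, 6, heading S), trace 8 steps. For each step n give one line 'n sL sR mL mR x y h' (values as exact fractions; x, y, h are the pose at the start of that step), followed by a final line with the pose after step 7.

0 8 8 16 0 -7 6 S
1 160/29 32 1088/29 -384/29 -7 5 W
2 16 80 96 -32 -8 5 N
3 160 160/17 2880/17 1280/17 -8 6 E
4 8 8 16 0 -7 6 S
5 160/29 32 1088/29 -384/29 -7 5 W
6 16 80 96 -32 -8 5 N
7 160 160/17 2880/17 1280/17 -8 6 E
final -7 6 S

n=0: pose=(-7,6,S); sL=8, sR=8; mL=16, mR=0; mL+mR=16 → advance +1; mR−mL=-16 → turn -1·90°
n=1: pose=(-7,5,W); sL=160/29, sR=32; mL=1088/29, mR=-384/29; mL+mR=704/29 → advance +1; mR−mL=-1472/29 → turn -1·90°
n=2: pose=(-8,5,N); sL=16, sR=80; mL=96, mR=-32; mL+mR=64 → advance +1; mR−mL=-128 → turn -1·90°
n=3: pose=(-8,6,E); sL=160, sR=160/17; mL=2880/17, mR=1280/17; mL+mR=4160/17 → advance +1; mR−mL=-1600/17 → turn -1·90°
n=4: pose=(-7,6,S); sL=8, sR=8; mL=16, mR=0; mL+mR=16 → advance +1; mR−mL=-16 → turn -1·90°
n=5: pose=(-7,5,W); sL=160/29, sR=32; mL=1088/29, mR=-384/29; mL+mR=704/29 → advance +1; mR−mL=-1472/29 → turn -1·90°
n=6: pose=(-8,5,N); sL=16, sR=80; mL=96, mR=-32; mL+mR=64 → advance +1; mR−mL=-128 → turn -1·90°
n=7: pose=(-8,6,E); sL=160, sR=160/17; mL=2880/17, mR=1280/17; mL+mR=4160/17 → advance +1; mR−mL=-1600/17 → turn -1·90°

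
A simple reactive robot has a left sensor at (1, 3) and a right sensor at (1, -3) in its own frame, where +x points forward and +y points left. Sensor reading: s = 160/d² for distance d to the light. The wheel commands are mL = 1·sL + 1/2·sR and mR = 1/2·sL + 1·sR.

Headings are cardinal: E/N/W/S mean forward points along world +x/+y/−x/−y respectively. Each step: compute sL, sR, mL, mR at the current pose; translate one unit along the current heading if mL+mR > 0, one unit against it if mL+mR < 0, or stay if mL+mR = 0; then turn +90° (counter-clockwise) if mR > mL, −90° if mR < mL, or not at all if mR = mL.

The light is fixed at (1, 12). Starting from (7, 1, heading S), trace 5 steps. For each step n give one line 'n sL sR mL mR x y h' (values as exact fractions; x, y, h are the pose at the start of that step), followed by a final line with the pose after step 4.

n=0: pose=(7,1,S); sL=32/45, sR=160/153; mL=944/765, mR=1072/765; mL+mR=224/85 → advance +1; mR−mL=128/765 → turn +1·90°
n=1: pose=(7,0,E); sL=16/13, sR=80/137; mL=2712/1781, mR=2136/1781; mL+mR=4848/1781 → advance +1; mR−mL=-576/1781 → turn -1·90°
n=2: pose=(8,0,S); sL=160/269, sR=32/37; mL=10224/9953, mR=11568/9953; mL+mR=21792/9953 → advance +1; mR−mL=1344/9953 → turn +1·90°
n=3: pose=(8,-1,E); sL=40/41, sR=1/2; mL=201/164, mR=81/82; mL+mR=363/164 → advance +1; mR−mL=-39/164 → turn -1·90°
n=4: pose=(9,-1,S); sL=160/317, sR=160/221; mL=60720/70057, mR=68400/70057; mL+mR=129120/70057 → advance +1; mR−mL=7680/70057 → turn +1·90°

0 32/45 160/153 944/765 1072/765 7 1 S
1 16/13 80/137 2712/1781 2136/1781 7 0 E
2 160/269 32/37 10224/9953 11568/9953 8 0 S
3 40/41 1/2 201/164 81/82 8 -1 E
4 160/317 160/221 60720/70057 68400/70057 9 -1 S
final 9 -2 E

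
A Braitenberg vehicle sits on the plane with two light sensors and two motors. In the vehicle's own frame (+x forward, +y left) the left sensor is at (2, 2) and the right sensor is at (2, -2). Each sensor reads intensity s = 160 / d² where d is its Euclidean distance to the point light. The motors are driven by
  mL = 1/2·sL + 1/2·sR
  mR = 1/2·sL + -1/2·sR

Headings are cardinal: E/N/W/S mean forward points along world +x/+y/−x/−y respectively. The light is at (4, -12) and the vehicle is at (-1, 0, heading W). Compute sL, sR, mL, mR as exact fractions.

left sensor world pos  = (-3, -2); dL² = 149
right sensor world pos = (-3, 2); dR² = 245
sL = 160/149 = 160/149
sR = 160/245 = 32/49
mL = 1/2·sL + 1/2·sR = 6304/7301
mR = 1/2·sL + -1/2·sR = 1536/7301

160/149 32/49 6304/7301 1536/7301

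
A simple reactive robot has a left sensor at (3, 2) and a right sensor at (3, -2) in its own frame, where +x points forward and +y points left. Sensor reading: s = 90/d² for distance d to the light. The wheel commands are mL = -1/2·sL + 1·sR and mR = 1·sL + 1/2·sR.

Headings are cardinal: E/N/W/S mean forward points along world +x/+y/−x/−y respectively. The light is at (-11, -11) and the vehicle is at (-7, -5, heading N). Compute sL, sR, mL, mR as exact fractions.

18/17 10/13 53/221 319/221

left sensor world pos  = (-9, -2); dL² = 85
right sensor world pos = (-5, -2); dR² = 117
sL = 90/85 = 18/17
sR = 90/117 = 10/13
mL = -1/2·sL + 1·sR = 53/221
mR = 1·sL + 1/2·sR = 319/221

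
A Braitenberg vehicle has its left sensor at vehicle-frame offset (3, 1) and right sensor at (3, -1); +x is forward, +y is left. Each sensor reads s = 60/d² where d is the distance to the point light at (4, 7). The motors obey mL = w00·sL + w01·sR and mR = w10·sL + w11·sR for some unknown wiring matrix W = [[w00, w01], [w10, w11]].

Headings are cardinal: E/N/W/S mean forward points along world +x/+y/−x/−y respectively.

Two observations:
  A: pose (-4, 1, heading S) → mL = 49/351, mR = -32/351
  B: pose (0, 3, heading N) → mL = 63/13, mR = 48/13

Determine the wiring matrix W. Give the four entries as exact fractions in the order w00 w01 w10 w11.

obs A: pose=(-4,1,S) → sL=6/13, sR=10/27, mL=49/351, mR=-32/351
obs B: pose=(0,3,N) → sL=30/13, sR=6, mL=63/13, mR=48/13
sensor matrix S = [[6/13, 10/27], [30/13, 6]]; det S = 224/117
solve [mL_A; mL_B] = S·[w00; w01] and [mR_A; mR_B] = S·[w10; w11]:
  w00 = -1/2, w01 = 1, w10 = -1, w11 = 1

-1/2 1 -1 1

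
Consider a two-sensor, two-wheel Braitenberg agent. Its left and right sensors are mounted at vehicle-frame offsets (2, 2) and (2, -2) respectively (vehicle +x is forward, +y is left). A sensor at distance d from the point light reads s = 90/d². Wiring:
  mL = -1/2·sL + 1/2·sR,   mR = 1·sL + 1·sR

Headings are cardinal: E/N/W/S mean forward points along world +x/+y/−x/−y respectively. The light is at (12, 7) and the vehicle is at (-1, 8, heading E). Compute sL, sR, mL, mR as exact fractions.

9/13 45/61 18/793 1134/793

left sensor world pos  = (1, 10); dL² = 130
right sensor world pos = (1, 6); dR² = 122
sL = 90/130 = 9/13
sR = 90/122 = 45/61
mL = -1/2·sL + 1/2·sR = 18/793
mR = 1·sL + 1·sR = 1134/793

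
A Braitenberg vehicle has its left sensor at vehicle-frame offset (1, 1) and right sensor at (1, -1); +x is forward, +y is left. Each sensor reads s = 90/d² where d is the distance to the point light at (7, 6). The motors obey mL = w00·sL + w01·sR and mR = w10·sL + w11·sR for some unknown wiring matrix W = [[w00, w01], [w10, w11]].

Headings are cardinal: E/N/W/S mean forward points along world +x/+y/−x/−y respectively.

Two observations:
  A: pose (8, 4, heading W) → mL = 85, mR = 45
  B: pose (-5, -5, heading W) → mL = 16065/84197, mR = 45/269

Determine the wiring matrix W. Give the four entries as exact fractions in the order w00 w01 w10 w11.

-1/2 1 0 1/2

obs A: pose=(8,4,W) → sL=10, sR=90, mL=85, mR=45
obs B: pose=(-5,-5,W) → sL=90/313, sR=90/269, mL=16065/84197, mR=45/269
sensor matrix S = [[10, 90], [90/313, 90/269]]; det S = -1897200/84197
solve [mL_A; mL_B] = S·[w00; w01] and [mR_A; mR_B] = S·[w10; w11]:
  w00 = -1/2, w01 = 1, w10 = 0, w11 = 1/2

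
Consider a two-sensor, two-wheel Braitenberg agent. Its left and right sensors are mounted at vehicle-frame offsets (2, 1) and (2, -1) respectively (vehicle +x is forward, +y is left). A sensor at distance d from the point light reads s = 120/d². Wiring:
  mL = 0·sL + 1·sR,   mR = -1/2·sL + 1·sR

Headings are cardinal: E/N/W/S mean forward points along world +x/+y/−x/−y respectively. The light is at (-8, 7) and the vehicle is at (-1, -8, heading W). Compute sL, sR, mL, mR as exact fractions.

120/281 120/221 120/221 20460/62101

left sensor world pos  = (-3, -9); dL² = 281
right sensor world pos = (-3, -7); dR² = 221
sL = 120/281 = 120/281
sR = 120/221 = 120/221
mL = 0·sL + 1·sR = 120/221
mR = -1/2·sL + 1·sR = 20460/62101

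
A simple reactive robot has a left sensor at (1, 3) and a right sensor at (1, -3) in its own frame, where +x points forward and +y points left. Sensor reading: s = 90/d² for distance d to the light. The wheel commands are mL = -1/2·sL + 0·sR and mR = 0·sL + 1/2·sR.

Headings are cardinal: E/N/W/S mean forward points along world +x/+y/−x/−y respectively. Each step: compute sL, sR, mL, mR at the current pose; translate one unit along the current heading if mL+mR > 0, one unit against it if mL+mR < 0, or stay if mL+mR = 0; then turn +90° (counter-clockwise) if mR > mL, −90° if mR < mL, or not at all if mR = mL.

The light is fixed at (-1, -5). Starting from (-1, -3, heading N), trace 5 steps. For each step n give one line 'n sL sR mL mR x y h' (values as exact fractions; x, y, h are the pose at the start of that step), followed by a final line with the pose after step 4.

0 5 5 -5/2 5/2 -1 -3 N
1 45 45/13 -45/2 45/26 -1 -3 W
2 90/17 18 -45/17 9 0 -3 S
3 9/2 45/4 -9/4 45/8 0 -4 E
4 18 90/29 -9 45/29 1 -4 N
final 1 -5 W

n=0: pose=(-1,-3,N); sL=5, sR=5; mL=-5/2, mR=5/2; mL+mR=0 → advance +0; mR−mL=5 → turn +1·90°
n=1: pose=(-1,-3,W); sL=45, sR=45/13; mL=-45/2, mR=45/26; mL+mR=-270/13 → advance -1; mR−mL=315/13 → turn +1·90°
n=2: pose=(0,-3,S); sL=90/17, sR=18; mL=-45/17, mR=9; mL+mR=108/17 → advance +1; mR−mL=198/17 → turn +1·90°
n=3: pose=(0,-4,E); sL=9/2, sR=45/4; mL=-9/4, mR=45/8; mL+mR=27/8 → advance +1; mR−mL=63/8 → turn +1·90°
n=4: pose=(1,-4,N); sL=18, sR=90/29; mL=-9, mR=45/29; mL+mR=-216/29 → advance -1; mR−mL=306/29 → turn +1·90°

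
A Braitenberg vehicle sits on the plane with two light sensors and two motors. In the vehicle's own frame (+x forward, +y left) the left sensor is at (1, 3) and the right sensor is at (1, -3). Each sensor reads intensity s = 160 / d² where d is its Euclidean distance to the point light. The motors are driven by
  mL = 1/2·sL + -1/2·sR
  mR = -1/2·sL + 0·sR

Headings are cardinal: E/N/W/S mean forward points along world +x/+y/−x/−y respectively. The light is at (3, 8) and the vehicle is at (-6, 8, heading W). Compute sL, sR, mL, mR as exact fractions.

left sensor world pos  = (-7, 5); dL² = 109
right sensor world pos = (-7, 11); dR² = 109
sL = 160/109 = 160/109
sR = 160/109 = 160/109
mL = 1/2·sL + -1/2·sR = 0
mR = -1/2·sL + 0·sR = -80/109

160/109 160/109 0 -80/109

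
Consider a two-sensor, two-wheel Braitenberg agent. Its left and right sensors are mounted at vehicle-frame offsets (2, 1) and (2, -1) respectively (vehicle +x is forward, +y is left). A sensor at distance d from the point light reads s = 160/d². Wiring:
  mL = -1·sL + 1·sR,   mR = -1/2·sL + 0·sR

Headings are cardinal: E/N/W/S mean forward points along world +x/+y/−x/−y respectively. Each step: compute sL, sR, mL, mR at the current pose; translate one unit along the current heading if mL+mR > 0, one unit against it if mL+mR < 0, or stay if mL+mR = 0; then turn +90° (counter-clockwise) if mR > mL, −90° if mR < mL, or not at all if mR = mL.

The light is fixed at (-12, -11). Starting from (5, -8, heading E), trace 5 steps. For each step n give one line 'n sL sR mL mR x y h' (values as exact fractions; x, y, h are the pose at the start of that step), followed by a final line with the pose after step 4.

n=0: pose=(5,-8,E); sL=160/377, sR=32/73; mL=384/27521, mR=-80/377; mL+mR=-5456/27521 → advance -1; mR−mL=-6224/27521 → turn -1·90°
n=1: pose=(4,-8,S); sL=16/29, sR=80/113; mL=512/3277, mR=-8/29; mL+mR=-392/3277 → advance -1; mR−mL=-1416/3277 → turn -1·90°
n=2: pose=(4,-7,W); sL=32/41, sR=160/221; mL=-512/9061, mR=-16/41; mL+mR=-4048/9061 → advance -1; mR−mL=-3024/9061 → turn -1·90°
n=3: pose=(5,-7,N); sL=40/73, sR=4/9; mL=-68/657, mR=-20/73; mL+mR=-248/657 → advance -1; mR−mL=-112/657 → turn -1·90°
n=4: pose=(5,-8,E); sL=160/377, sR=32/73; mL=384/27521, mR=-80/377; mL+mR=-5456/27521 → advance -1; mR−mL=-6224/27521 → turn -1·90°

0 160/377 32/73 384/27521 -80/377 5 -8 E
1 16/29 80/113 512/3277 -8/29 4 -8 S
2 32/41 160/221 -512/9061 -16/41 4 -7 W
3 40/73 4/9 -68/657 -20/73 5 -7 N
4 160/377 32/73 384/27521 -80/377 5 -8 E
final 4 -8 S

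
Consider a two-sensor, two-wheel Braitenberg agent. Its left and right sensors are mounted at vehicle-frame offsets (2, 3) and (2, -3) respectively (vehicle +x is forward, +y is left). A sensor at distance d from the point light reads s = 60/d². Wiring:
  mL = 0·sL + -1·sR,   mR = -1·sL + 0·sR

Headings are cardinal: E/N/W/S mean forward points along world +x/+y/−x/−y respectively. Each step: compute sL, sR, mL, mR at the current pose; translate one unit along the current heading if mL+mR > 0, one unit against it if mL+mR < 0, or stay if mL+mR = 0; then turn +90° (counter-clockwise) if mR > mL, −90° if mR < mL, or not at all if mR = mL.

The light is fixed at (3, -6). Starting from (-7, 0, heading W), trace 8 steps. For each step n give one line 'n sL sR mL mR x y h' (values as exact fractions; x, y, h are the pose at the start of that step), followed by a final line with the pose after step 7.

0 20/51 4/15 -4/15 -20/51 -7 0 W
1 15/52 3/5 -3/5 -15/52 -6 0 N
2 12/25 12/37 -12/37 -12/25 -6 -1 W
3 6/17 30/37 -30/37 -6/17 -5 -1 N
4 60/101 60/149 -60/149 -60/101 -5 -2 W
5 15/34 15/13 -15/13 -15/34 -4 -2 N
6 20/27 20/39 -20/39 -20/27 -4 -3 W
7 30/53 30/17 -30/17 -30/53 -3 -3 N
final -3 -4 W

n=0: pose=(-7,0,W); sL=20/51, sR=4/15; mL=-4/15, mR=-20/51; mL+mR=-56/85 → advance -1; mR−mL=-32/255 → turn -1·90°
n=1: pose=(-6,0,N); sL=15/52, sR=3/5; mL=-3/5, mR=-15/52; mL+mR=-231/260 → advance -1; mR−mL=81/260 → turn +1·90°
n=2: pose=(-6,-1,W); sL=12/25, sR=12/37; mL=-12/37, mR=-12/25; mL+mR=-744/925 → advance -1; mR−mL=-144/925 → turn -1·90°
n=3: pose=(-5,-1,N); sL=6/17, sR=30/37; mL=-30/37, mR=-6/17; mL+mR=-732/629 → advance -1; mR−mL=288/629 → turn +1·90°
n=4: pose=(-5,-2,W); sL=60/101, sR=60/149; mL=-60/149, mR=-60/101; mL+mR=-15000/15049 → advance -1; mR−mL=-2880/15049 → turn -1·90°
n=5: pose=(-4,-2,N); sL=15/34, sR=15/13; mL=-15/13, mR=-15/34; mL+mR=-705/442 → advance -1; mR−mL=315/442 → turn +1·90°
n=6: pose=(-4,-3,W); sL=20/27, sR=20/39; mL=-20/39, mR=-20/27; mL+mR=-440/351 → advance -1; mR−mL=-80/351 → turn -1·90°
n=7: pose=(-3,-3,N); sL=30/53, sR=30/17; mL=-30/17, mR=-30/53; mL+mR=-2100/901 → advance -1; mR−mL=1080/901 → turn +1·90°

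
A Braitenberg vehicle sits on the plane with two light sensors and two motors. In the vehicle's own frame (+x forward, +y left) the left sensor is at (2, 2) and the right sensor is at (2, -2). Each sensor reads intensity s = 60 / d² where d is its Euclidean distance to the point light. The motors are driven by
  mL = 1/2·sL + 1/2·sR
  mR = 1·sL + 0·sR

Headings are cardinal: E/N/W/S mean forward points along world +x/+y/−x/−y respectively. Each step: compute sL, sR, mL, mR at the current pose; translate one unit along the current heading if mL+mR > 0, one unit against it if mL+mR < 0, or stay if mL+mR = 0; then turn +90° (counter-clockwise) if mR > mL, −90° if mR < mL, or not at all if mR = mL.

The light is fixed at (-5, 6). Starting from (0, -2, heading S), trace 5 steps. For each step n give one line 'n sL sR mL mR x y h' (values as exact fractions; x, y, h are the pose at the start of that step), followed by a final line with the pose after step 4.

0 60/149 60/109 7740/16241 60/149 0 -2 S
1 6/13 30/29 282/377 6/13 0 -3 W
2 60/53 12/17 828/901 60/53 -1 -3 N
3 15/26 3/2 27/26 15/26 -1 -2 W
4 60/37 60/61 2940/2257 60/37 -2 -2 N
final -2 -1 W

n=0: pose=(0,-2,S); sL=60/149, sR=60/109; mL=7740/16241, mR=60/149; mL+mR=14280/16241 → advance +1; mR−mL=-1200/16241 → turn -1·90°
n=1: pose=(0,-3,W); sL=6/13, sR=30/29; mL=282/377, mR=6/13; mL+mR=456/377 → advance +1; mR−mL=-108/377 → turn -1·90°
n=2: pose=(-1,-3,N); sL=60/53, sR=12/17; mL=828/901, mR=60/53; mL+mR=1848/901 → advance +1; mR−mL=192/901 → turn +1·90°
n=3: pose=(-1,-2,W); sL=15/26, sR=3/2; mL=27/26, mR=15/26; mL+mR=21/13 → advance +1; mR−mL=-6/13 → turn -1·90°
n=4: pose=(-2,-2,N); sL=60/37, sR=60/61; mL=2940/2257, mR=60/37; mL+mR=6600/2257 → advance +1; mR−mL=720/2257 → turn +1·90°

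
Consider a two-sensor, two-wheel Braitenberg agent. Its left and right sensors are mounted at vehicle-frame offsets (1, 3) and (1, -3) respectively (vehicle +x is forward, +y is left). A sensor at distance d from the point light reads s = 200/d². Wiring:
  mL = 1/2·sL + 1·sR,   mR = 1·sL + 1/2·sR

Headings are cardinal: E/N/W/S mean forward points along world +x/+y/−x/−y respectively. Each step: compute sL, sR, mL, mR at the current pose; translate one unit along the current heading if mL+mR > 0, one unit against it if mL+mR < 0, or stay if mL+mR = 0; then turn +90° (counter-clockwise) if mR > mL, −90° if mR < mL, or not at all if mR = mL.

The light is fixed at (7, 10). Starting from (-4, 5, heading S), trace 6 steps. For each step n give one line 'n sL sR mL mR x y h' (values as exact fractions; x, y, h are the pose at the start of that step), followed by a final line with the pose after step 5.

n=0: pose=(-4,5,S); sL=2, sR=25/29; mL=54/29, mR=141/58; mL+mR=249/58 → advance +1; mR−mL=33/58 → turn +1·90°
n=1: pose=(-4,4,E); sL=200/109, sR=200/181; mL=39900/19729, mR=47100/19729; mL+mR=87000/19729 → advance +1; mR−mL=7200/19729 → turn +1·90°
n=2: pose=(-3,4,N); sL=100/97, sR=100/37; mL=11550/3589, mR=8550/3589; mL+mR=20100/3589 → advance +1; mR−mL=-3000/3589 → turn -1·90°
n=3: pose=(-3,5,E); sL=40/17, sR=40/29; mL=1260/493, mR=1500/493; mL+mR=2760/493 → advance +1; mR−mL=240/493 → turn +1·90°
n=4: pose=(-2,5,N); sL=5/4, sR=50/13; mL=465/104, mR=165/52; mL+mR=795/104 → advance +1; mR−mL=-135/104 → turn -1·90°
n=5: pose=(-2,6,E); sL=40/13, sR=200/113; mL=4860/1469, mR=5820/1469; mL+mR=10680/1469 → advance +1; mR−mL=960/1469 → turn +1·90°

0 2 25/29 54/29 141/58 -4 5 S
1 200/109 200/181 39900/19729 47100/19729 -4 4 E
2 100/97 100/37 11550/3589 8550/3589 -3 4 N
3 40/17 40/29 1260/493 1500/493 -3 5 E
4 5/4 50/13 465/104 165/52 -2 5 N
5 40/13 200/113 4860/1469 5820/1469 -2 6 E
final -1 6 N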